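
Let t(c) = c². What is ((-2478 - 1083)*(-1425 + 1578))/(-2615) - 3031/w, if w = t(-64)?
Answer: 2223709903/10711040 ≈ 207.61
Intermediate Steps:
w = 4096 (w = (-64)² = 4096)
((-2478 - 1083)*(-1425 + 1578))/(-2615) - 3031/w = ((-2478 - 1083)*(-1425 + 1578))/(-2615) - 3031/4096 = -3561*153*(-1/2615) - 3031*1/4096 = -544833*(-1/2615) - 3031/4096 = 544833/2615 - 3031/4096 = 2223709903/10711040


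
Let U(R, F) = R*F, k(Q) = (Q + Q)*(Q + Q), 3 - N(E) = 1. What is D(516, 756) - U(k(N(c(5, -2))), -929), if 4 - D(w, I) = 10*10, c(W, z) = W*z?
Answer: 14768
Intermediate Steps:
N(E) = 2 (N(E) = 3 - 1*1 = 3 - 1 = 2)
k(Q) = 4*Q² (k(Q) = (2*Q)*(2*Q) = 4*Q²)
U(R, F) = F*R
D(w, I) = -96 (D(w, I) = 4 - 10*10 = 4 - 1*100 = 4 - 100 = -96)
D(516, 756) - U(k(N(c(5, -2))), -929) = -96 - (-929)*4*2² = -96 - (-929)*4*4 = -96 - (-929)*16 = -96 - 1*(-14864) = -96 + 14864 = 14768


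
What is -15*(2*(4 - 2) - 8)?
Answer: 60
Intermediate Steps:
-15*(2*(4 - 2) - 8) = -15*(2*2 - 8) = -15*(4 - 8) = -15*(-4) = 60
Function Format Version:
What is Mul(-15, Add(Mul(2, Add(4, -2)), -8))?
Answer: 60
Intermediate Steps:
Mul(-15, Add(Mul(2, Add(4, -2)), -8)) = Mul(-15, Add(Mul(2, 2), -8)) = Mul(-15, Add(4, -8)) = Mul(-15, -4) = 60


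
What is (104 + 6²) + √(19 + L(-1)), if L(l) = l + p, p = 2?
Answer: 140 + 2*√5 ≈ 144.47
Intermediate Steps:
L(l) = 2 + l (L(l) = l + 2 = 2 + l)
(104 + 6²) + √(19 + L(-1)) = (104 + 6²) + √(19 + (2 - 1)) = (104 + 36) + √(19 + 1) = 140 + √20 = 140 + 2*√5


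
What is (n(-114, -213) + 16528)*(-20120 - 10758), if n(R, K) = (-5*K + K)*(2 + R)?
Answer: 2436150688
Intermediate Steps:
n(R, K) = -4*K*(2 + R) (n(R, K) = (-4*K)*(2 + R) = -4*K*(2 + R))
(n(-114, -213) + 16528)*(-20120 - 10758) = (-4*(-213)*(2 - 114) + 16528)*(-20120 - 10758) = (-4*(-213)*(-112) + 16528)*(-30878) = (-95424 + 16528)*(-30878) = -78896*(-30878) = 2436150688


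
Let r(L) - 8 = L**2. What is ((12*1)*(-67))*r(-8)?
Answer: -57888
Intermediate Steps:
r(L) = 8 + L**2
((12*1)*(-67))*r(-8) = ((12*1)*(-67))*(8 + (-8)**2) = (12*(-67))*(8 + 64) = -804*72 = -57888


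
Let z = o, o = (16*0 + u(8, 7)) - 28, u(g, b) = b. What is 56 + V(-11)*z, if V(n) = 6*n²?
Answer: -15190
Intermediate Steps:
o = -21 (o = (16*0 + 7) - 28 = (0 + 7) - 28 = 7 - 28 = -21)
z = -21
56 + V(-11)*z = 56 + (6*(-11)²)*(-21) = 56 + (6*121)*(-21) = 56 + 726*(-21) = 56 - 15246 = -15190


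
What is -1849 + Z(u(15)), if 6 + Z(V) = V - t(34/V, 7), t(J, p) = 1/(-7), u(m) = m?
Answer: -12879/7 ≈ -1839.9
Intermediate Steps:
t(J, p) = -⅐
Z(V) = -41/7 + V (Z(V) = -6 + (V - 1*(-⅐)) = -6 + (V + ⅐) = -6 + (⅐ + V) = -41/7 + V)
-1849 + Z(u(15)) = -1849 + (-41/7 + 15) = -1849 + 64/7 = -12879/7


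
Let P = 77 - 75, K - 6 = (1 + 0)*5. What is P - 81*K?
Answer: -889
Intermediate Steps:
K = 11 (K = 6 + (1 + 0)*5 = 6 + 1*5 = 6 + 5 = 11)
P = 2
P - 81*K = 2 - 81*11 = 2 - 891 = -889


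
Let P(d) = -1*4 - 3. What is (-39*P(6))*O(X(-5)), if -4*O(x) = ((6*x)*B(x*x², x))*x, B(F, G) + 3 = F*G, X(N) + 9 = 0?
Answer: -217525581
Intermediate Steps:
X(N) = -9 (X(N) = -9 + 0 = -9)
P(d) = -7 (P(d) = -4 - 3 = -7)
B(F, G) = -3 + F*G
O(x) = -3*x²*(-3 + x⁴)/2 (O(x) = -(6*x)*(-3 + (x*x²)*x)*x/4 = -(6*x)*(-3 + x³*x)*x/4 = -(6*x)*(-3 + x⁴)*x/4 = -6*x*(-3 + x⁴)*x/4 = -3*x²*(-3 + x⁴)/2)
(-39*P(6))*O(X(-5)) = (-39*(-7))*((3/2)*(-9)²*(3 - 1*(-9)⁴)) = 273*((3/2)*81*(3 - 1*6561)) = 273*((3/2)*81*(3 - 6561)) = 273*((3/2)*81*(-6558)) = 273*(-796797) = -217525581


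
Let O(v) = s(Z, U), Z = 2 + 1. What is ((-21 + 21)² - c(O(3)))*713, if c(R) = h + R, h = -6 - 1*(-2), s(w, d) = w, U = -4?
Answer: 713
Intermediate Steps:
Z = 3
h = -4 (h = -6 + 2 = -4)
O(v) = 3
c(R) = -4 + R
((-21 + 21)² - c(O(3)))*713 = ((-21 + 21)² - (-4 + 3))*713 = (0² - 1*(-1))*713 = (0 + 1)*713 = 1*713 = 713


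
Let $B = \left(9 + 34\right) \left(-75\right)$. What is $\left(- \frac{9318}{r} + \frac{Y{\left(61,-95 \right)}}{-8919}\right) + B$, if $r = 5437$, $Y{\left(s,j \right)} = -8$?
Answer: $- \frac{156471708421}{48492603} \approx -3226.7$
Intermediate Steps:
$B = -3225$ ($B = 43 \left(-75\right) = -3225$)
$\left(- \frac{9318}{r} + \frac{Y{\left(61,-95 \right)}}{-8919}\right) + B = \left(- \frac{9318}{5437} - \frac{8}{-8919}\right) - 3225 = \left(\left(-9318\right) \frac{1}{5437} - - \frac{8}{8919}\right) - 3225 = \left(- \frac{9318}{5437} + \frac{8}{8919}\right) - 3225 = - \frac{83063746}{48492603} - 3225 = - \frac{156471708421}{48492603}$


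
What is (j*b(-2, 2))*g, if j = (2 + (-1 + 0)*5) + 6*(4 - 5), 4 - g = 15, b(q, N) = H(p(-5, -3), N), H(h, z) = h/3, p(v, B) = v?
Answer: -165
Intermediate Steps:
H(h, z) = h/3 (H(h, z) = h*(⅓) = h/3)
b(q, N) = -5/3 (b(q, N) = (⅓)*(-5) = -5/3)
g = -11 (g = 4 - 1*15 = 4 - 15 = -11)
j = -9 (j = (2 - 1*5) + 6*(-1) = (2 - 5) - 6 = -3 - 6 = -9)
(j*b(-2, 2))*g = -9*(-5/3)*(-11) = 15*(-11) = -165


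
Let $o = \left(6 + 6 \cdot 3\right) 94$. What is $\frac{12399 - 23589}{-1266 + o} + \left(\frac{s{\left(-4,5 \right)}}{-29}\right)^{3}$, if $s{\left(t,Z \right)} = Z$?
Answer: $- \frac{9101222}{804837} \approx -11.308$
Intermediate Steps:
$o = 2256$ ($o = \left(6 + 18\right) 94 = 24 \cdot 94 = 2256$)
$\frac{12399 - 23589}{-1266 + o} + \left(\frac{s{\left(-4,5 \right)}}{-29}\right)^{3} = \frac{12399 - 23589}{-1266 + 2256} + \left(\frac{5}{-29}\right)^{3} = - \frac{11190}{990} + \left(5 \left(- \frac{1}{29}\right)\right)^{3} = \left(-11190\right) \frac{1}{990} + \left(- \frac{5}{29}\right)^{3} = - \frac{373}{33} - \frac{125}{24389} = - \frac{9101222}{804837}$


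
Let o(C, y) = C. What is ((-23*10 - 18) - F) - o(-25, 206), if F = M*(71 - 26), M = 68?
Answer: -3283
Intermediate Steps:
F = 3060 (F = 68*(71 - 26) = 68*45 = 3060)
((-23*10 - 18) - F) - o(-25, 206) = ((-23*10 - 18) - 1*3060) - 1*(-25) = ((-230 - 18) - 3060) + 25 = (-248 - 3060) + 25 = -3308 + 25 = -3283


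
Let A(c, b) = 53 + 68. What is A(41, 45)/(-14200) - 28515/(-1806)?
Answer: 67449079/4274200 ≈ 15.781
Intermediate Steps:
A(c, b) = 121
A(41, 45)/(-14200) - 28515/(-1806) = 121/(-14200) - 28515/(-1806) = 121*(-1/14200) - 28515*(-1/1806) = -121/14200 + 9505/602 = 67449079/4274200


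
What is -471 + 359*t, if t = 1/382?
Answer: -179563/382 ≈ -470.06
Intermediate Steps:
t = 1/382 ≈ 0.0026178
-471 + 359*t = -471 + 359*(1/382) = -471 + 359/382 = -179563/382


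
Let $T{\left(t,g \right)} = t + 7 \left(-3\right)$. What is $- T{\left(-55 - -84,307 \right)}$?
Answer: $-8$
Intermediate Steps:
$T{\left(t,g \right)} = -21 + t$ ($T{\left(t,g \right)} = t - 21 = -21 + t$)
$- T{\left(-55 - -84,307 \right)} = - (-21 - -29) = - (-21 + \left(-55 + 84\right)) = - (-21 + 29) = \left(-1\right) 8 = -8$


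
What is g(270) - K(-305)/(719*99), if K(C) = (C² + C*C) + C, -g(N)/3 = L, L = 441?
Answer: -31452736/23727 ≈ -1325.6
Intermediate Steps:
g(N) = -1323 (g(N) = -3*441 = -1323)
K(C) = C + 2*C² (K(C) = (C² + C²) + C = 2*C² + C = C + 2*C²)
g(270) - K(-305)/(719*99) = -1323 - (-305*(1 + 2*(-305)))/(719*99) = -1323 - (-305*(1 - 610))/71181 = -1323 - (-305*(-609))/71181 = -1323 - 185745/71181 = -1323 - 1*61915/23727 = -1323 - 61915/23727 = -31452736/23727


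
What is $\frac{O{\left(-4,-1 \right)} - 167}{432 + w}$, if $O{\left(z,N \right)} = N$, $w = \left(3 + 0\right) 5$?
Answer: $- \frac{56}{149} \approx -0.37584$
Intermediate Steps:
$w = 15$ ($w = 3 \cdot 5 = 15$)
$\frac{O{\left(-4,-1 \right)} - 167}{432 + w} = \frac{-1 - 167}{432 + 15} = - \frac{168}{447} = \left(-168\right) \frac{1}{447} = - \frac{56}{149}$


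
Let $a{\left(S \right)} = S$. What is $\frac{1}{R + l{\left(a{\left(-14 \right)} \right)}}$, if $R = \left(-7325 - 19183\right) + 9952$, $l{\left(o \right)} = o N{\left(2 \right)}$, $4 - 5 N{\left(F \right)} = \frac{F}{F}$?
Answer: $- \frac{5}{82822} \approx -6.037 \cdot 10^{-5}$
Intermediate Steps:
$N{\left(F \right)} = \frac{3}{5}$ ($N{\left(F \right)} = \frac{4}{5} - \frac{F \frac{1}{F}}{5} = \frac{4}{5} - \frac{1}{5} = \frac{3}{5}$)
$l{\left(o \right)} = \frac{3 o}{5}$ ($l{\left(o \right)} = o \frac{3}{5} = \frac{3 o}{5}$)
$R = -16556$ ($R = -26508 + 9952 = -16556$)
$\frac{1}{R + l{\left(a{\left(-14 \right)} \right)}} = \frac{1}{-16556 + \frac{3}{5} \left(-14\right)} = \frac{1}{-16556 - \frac{42}{5}} = \frac{1}{- \frac{82822}{5}} = - \frac{5}{82822}$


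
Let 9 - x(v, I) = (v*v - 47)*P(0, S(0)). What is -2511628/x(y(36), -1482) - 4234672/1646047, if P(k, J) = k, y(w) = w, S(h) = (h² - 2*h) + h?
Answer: -318022757428/1139571 ≈ -2.7907e+5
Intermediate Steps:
S(h) = h² - h
x(v, I) = 9 (x(v, I) = 9 - (v*v - 47)*0 = 9 - (v² - 47)*0 = 9 - (-47 + v²)*0 = 9 - 1*0 = 9 + 0 = 9)
-2511628/x(y(36), -1482) - 4234672/1646047 = -2511628/9 - 4234672/1646047 = -2511628*⅑ - 4234672*1/1646047 = -2511628/9 - 325744/126619 = -318022757428/1139571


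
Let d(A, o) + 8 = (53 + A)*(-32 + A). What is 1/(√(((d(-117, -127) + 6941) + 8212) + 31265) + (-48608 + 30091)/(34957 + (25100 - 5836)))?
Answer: 1004010257/164476244707297 + 2939916841*√55946/164476244707297 ≈ 0.0042339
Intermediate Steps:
d(A, o) = -8 + (-32 + A)*(53 + A) (d(A, o) = -8 + (53 + A)*(-32 + A) = -8 + (-32 + A)*(53 + A))
1/(√(((d(-117, -127) + 6941) + 8212) + 31265) + (-48608 + 30091)/(34957 + (25100 - 5836))) = 1/(√((((-1704 + (-117)² + 21*(-117)) + 6941) + 8212) + 31265) + (-48608 + 30091)/(34957 + (25100 - 5836))) = 1/(√((((-1704 + 13689 - 2457) + 6941) + 8212) + 31265) - 18517/(34957 + 19264)) = 1/(√(((9528 + 6941) + 8212) + 31265) - 18517/54221) = 1/(√((16469 + 8212) + 31265) - 18517*1/54221) = 1/(√(24681 + 31265) - 18517/54221) = 1/(√55946 - 18517/54221) = 1/(-18517/54221 + √55946)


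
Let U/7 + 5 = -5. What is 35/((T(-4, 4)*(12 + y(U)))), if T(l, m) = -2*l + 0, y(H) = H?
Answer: -35/464 ≈ -0.075431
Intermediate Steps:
U = -70 (U = -35 + 7*(-5) = -35 - 35 = -70)
T(l, m) = -2*l
35/((T(-4, 4)*(12 + y(U)))) = 35/(((-2*(-4))*(12 - 70))) = 35/((8*(-58))) = 35/(-464) = 35*(-1/464) = -35/464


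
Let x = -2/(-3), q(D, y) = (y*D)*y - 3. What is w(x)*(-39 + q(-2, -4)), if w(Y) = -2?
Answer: 148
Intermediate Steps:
q(D, y) = -3 + D*y² (q(D, y) = (D*y)*y - 3 = D*y² - 3 = -3 + D*y²)
x = ⅔ (x = -2*(-⅓) = ⅔ ≈ 0.66667)
w(x)*(-39 + q(-2, -4)) = -2*(-39 + (-3 - 2*(-4)²)) = -2*(-39 + (-3 - 2*16)) = -2*(-39 + (-3 - 32)) = -2*(-39 - 35) = -2*(-74) = 148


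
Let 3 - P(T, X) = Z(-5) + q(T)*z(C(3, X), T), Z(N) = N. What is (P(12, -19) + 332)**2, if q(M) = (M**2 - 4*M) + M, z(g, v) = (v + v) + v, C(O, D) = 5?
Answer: 12588304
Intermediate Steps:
z(g, v) = 3*v (z(g, v) = 2*v + v = 3*v)
q(M) = M**2 - 3*M
P(T, X) = 8 - 3*T**2*(-3 + T) (P(T, X) = 3 - (-5 + (T*(-3 + T))*(3*T)) = 3 - (-5 + 3*T**2*(-3 + T)) = 3 + (5 - 3*T**2*(-3 + T)) = 8 - 3*T**2*(-3 + T))
(P(12, -19) + 332)**2 = ((8 + 3*12**2*(3 - 1*12)) + 332)**2 = ((8 + 3*144*(3 - 12)) + 332)**2 = ((8 + 3*144*(-9)) + 332)**2 = ((8 - 3888) + 332)**2 = (-3880 + 332)**2 = (-3548)**2 = 12588304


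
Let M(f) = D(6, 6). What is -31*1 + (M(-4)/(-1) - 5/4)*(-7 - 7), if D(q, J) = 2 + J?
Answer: 197/2 ≈ 98.500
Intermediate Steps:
M(f) = 8 (M(f) = 2 + 6 = 8)
-31*1 + (M(-4)/(-1) - 5/4)*(-7 - 7) = -31*1 + (8/(-1) - 5/4)*(-7 - 7) = -31 + (8*(-1) - 5*1/4)*(-14) = -31 + (-8 - 5/4)*(-14) = -31 - 37/4*(-14) = -31 + 259/2 = 197/2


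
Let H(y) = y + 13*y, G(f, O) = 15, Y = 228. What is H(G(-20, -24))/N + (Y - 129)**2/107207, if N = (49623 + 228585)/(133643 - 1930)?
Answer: 70667699779/710139168 ≈ 99.512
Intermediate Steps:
H(y) = 14*y
N = 278208/131713 ≈ 2.1122
H(G(-20, -24))/N + (Y - 129)**2/107207 = (14*15)/(278208/131713) + (228 - 129)**2/107207 = 210*(131713/278208) + 99**2*(1/107207) = 658565/6624 + 9801*(1/107207) = 658565/6624 + 9801/107207 = 70667699779/710139168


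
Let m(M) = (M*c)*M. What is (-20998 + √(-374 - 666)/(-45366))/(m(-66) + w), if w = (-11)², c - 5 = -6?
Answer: 20998/4235 + 2*I*√65/96062505 ≈ 4.9582 + 1.6785e-7*I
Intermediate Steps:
c = -1 (c = 5 - 6 = -1)
w = 121
m(M) = -M² (m(M) = (M*(-1))*M = (-M)*M = -M²)
(-20998 + √(-374 - 666)/(-45366))/(m(-66) + w) = (-20998 + √(-374 - 666)/(-45366))/(-1*(-66)² + 121) = (-20998 + √(-1040)*(-1/45366))/(-1*4356 + 121) = (-20998 + (4*I*√65)*(-1/45366))/(-4356 + 121) = (-20998 - 2*I*√65/22683)/(-4235) = (-20998 - 2*I*√65/22683)*(-1/4235) = 20998/4235 + 2*I*√65/96062505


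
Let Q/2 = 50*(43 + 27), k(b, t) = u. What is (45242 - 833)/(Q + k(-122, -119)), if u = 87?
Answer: 44409/7087 ≈ 6.2663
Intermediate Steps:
k(b, t) = 87
Q = 7000 (Q = 2*(50*(43 + 27)) = 2*(50*70) = 2*3500 = 7000)
(45242 - 833)/(Q + k(-122, -119)) = (45242 - 833)/(7000 + 87) = 44409/7087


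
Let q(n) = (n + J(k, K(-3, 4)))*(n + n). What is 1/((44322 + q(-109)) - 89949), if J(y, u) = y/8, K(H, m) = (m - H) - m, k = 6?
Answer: -2/44057 ≈ -4.5396e-5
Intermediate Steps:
K(H, m) = -H
J(y, u) = y/8 (J(y, u) = y*(1/8) = y/8)
q(n) = 2*n*(3/4 + n) (q(n) = (n + (1/8)*6)*(n + n) = (n + 3/4)*(2*n) = (3/4 + n)*(2*n) = 2*n*(3/4 + n))
1/((44322 + q(-109)) - 89949) = 1/((44322 + (1/2)*(-109)*(3 + 4*(-109))) - 89949) = 1/((44322 + (1/2)*(-109)*(3 - 436)) - 89949) = 1/((44322 + (1/2)*(-109)*(-433)) - 89949) = 1/((44322 + 47197/2) - 89949) = 1/(135841/2 - 89949) = 1/(-44057/2) = -2/44057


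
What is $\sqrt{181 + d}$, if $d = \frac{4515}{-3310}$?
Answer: $\frac{\sqrt{78724378}}{662} \approx 13.403$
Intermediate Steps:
$d = - \frac{903}{662}$ ($d = 4515 \left(- \frac{1}{3310}\right) = - \frac{903}{662} \approx -1.364$)
$\sqrt{181 + d} = \sqrt{181 - \frac{903}{662}} = \sqrt{\frac{118919}{662}} = \frac{\sqrt{78724378}}{662}$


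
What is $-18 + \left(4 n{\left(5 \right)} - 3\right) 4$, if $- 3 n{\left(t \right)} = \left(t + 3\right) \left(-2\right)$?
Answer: $\frac{166}{3} \approx 55.333$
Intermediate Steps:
$n{\left(t \right)} = 2 + \frac{2 t}{3}$ ($n{\left(t \right)} = - \frac{\left(t + 3\right) \left(-2\right)}{3} = - \frac{\left(3 + t\right) \left(-2\right)}{3} = - \frac{-6 - 2 t}{3} = 2 + \frac{2 t}{3}$)
$-18 + \left(4 n{\left(5 \right)} - 3\right) 4 = -18 + \left(4 \left(2 + \frac{2}{3} \cdot 5\right) - 3\right) 4 = -18 + \left(4 \left(2 + \frac{10}{3}\right) - 3\right) 4 = -18 + \left(4 \cdot \frac{16}{3} - 3\right) 4 = -18 + \left(\frac{64}{3} - 3\right) 4 = -18 + \frac{55}{3} \cdot 4 = -18 + \frac{220}{3} = \frac{166}{3}$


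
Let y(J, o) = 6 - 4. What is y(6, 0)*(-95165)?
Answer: -190330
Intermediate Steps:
y(J, o) = 2
y(6, 0)*(-95165) = 2*(-95165) = -190330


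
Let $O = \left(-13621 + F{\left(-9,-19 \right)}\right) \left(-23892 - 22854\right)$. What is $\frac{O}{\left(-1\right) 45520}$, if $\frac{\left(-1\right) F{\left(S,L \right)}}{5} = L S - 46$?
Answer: $- \frac{166485879}{11380} \approx -14630.0$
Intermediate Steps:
$F{\left(S,L \right)} = 230 - 5 L S$ ($F{\left(S,L \right)} = - 5 \left(L S - 46\right) = - 5 \left(-46 + L S\right) = 230 - 5 L S$)
$O = 665943516$ ($O = \left(-13621 + \left(230 - \left(-95\right) \left(-9\right)\right)\right) \left(-23892 - 22854\right) = \left(-13621 + \left(230 - 855\right)\right) \left(-46746\right) = \left(-13621 - 625\right) \left(-46746\right) = \left(-14246\right) \left(-46746\right) = 665943516$)
$\frac{O}{\left(-1\right) 45520} = \frac{665943516}{\left(-1\right) 45520} = \frac{665943516}{-45520} = 665943516 \left(- \frac{1}{45520}\right) = - \frac{166485879}{11380}$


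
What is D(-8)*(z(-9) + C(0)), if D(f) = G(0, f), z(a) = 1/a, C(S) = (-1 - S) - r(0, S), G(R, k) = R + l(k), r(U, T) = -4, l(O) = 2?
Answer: 52/9 ≈ 5.7778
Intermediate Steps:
G(R, k) = 2 + R (G(R, k) = R + 2 = 2 + R)
C(S) = 3 - S (C(S) = (-1 - S) - 1*(-4) = (-1 - S) + 4 = 3 - S)
D(f) = 2 (D(f) = 2 + 0 = 2)
D(-8)*(z(-9) + C(0)) = 2*(1/(-9) + (3 - 1*0)) = 2*(-⅑ + (3 + 0)) = 2*(-⅑ + 3) = 2*(26/9) = 52/9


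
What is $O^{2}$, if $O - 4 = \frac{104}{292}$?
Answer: $\frac{101124}{5329} \approx 18.976$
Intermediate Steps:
$O = \frac{318}{73}$ ($O = 4 + \frac{104}{292} = 4 + 104 \cdot \frac{1}{292} = 4 + \frac{26}{73} = \frac{318}{73} \approx 4.3562$)
$O^{2} = \left(\frac{318}{73}\right)^{2} = \frac{101124}{5329}$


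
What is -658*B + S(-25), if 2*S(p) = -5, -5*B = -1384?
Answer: -1821369/10 ≈ -1.8214e+5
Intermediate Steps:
B = 1384/5 (B = -⅕*(-1384) = 1384/5 ≈ 276.80)
S(p) = -5/2 (S(p) = (½)*(-5) = -5/2)
-658*B + S(-25) = -658*1384/5 - 5/2 = -910672/5 - 5/2 = -1821369/10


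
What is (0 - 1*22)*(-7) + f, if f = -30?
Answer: 124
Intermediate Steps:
(0 - 1*22)*(-7) + f = (0 - 1*22)*(-7) - 30 = (0 - 22)*(-7) - 30 = -22*(-7) - 30 = 154 - 30 = 124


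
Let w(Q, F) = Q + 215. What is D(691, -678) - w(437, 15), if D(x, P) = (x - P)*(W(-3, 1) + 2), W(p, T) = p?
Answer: -2021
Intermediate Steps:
w(Q, F) = 215 + Q
D(x, P) = P - x (D(x, P) = (x - P)*(-3 + 2) = (x - P)*(-1) = P - x)
D(691, -678) - w(437, 15) = (-678 - 1*691) - (215 + 437) = (-678 - 691) - 1*652 = -1369 - 652 = -2021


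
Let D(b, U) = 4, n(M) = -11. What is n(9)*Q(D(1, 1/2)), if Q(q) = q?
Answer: -44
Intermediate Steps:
n(9)*Q(D(1, 1/2)) = -11*4 = -44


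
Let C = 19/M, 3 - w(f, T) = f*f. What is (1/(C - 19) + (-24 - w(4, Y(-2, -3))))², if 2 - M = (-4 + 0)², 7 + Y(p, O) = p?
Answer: 9916201/81225 ≈ 122.08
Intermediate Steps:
Y(p, O) = -7 + p
w(f, T) = 3 - f² (w(f, T) = 3 - f*f = 3 - f²)
M = -14 (M = 2 - (-4 + 0)² = 2 - 1*(-4)² = 2 - 1*16 = 2 - 16 = -14)
C = -19/14 (C = 19/(-14) = 19*(-1/14) = -19/14 ≈ -1.3571)
(1/(C - 19) + (-24 - w(4, Y(-2, -3))))² = (1/(-19/14 - 19) + (-24 - (3 - 1*4²)))² = (1/(-285/14) + (-24 - (3 - 1*16)))² = (-14/285 + (-24 - (3 - 16)))² = (-14/285 + (-24 - 1*(-13)))² = (-14/285 + (-24 + 13))² = (-14/285 - 11)² = (-3149/285)² = 9916201/81225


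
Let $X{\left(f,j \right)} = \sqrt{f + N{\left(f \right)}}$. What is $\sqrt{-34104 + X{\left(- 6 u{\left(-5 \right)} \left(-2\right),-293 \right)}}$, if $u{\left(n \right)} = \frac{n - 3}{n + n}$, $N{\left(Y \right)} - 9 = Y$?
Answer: $\frac{\sqrt{-852600 + 5 \sqrt{705}}}{5} \approx 184.66 i$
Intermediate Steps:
$N{\left(Y \right)} = 9 + Y$
$u{\left(n \right)} = \frac{-3 + n}{2 n}$
$X{\left(f,j \right)} = \sqrt{9 + 2 f}$ ($X{\left(f,j \right)} = \sqrt{f + \left(9 + f\right)} = \sqrt{9 + 2 f}$)
$\sqrt{-34104 + X{\left(- 6 u{\left(-5 \right)} \left(-2\right),-293 \right)}} = \sqrt{-34104 + \sqrt{9 + 2 - 6 \frac{-3 - 5}{2 \left(-5\right)} \left(-2\right)}} = \sqrt{-34104 + \sqrt{9 + 2 - 6 \cdot \frac{1}{2} \left(- \frac{1}{5}\right) \left(-8\right) \left(-2\right)}} = \sqrt{-34104 + \sqrt{9 + 2 \left(-6\right) \frac{4}{5} \left(-2\right)}} = \sqrt{-34104 + \sqrt{9 + 2 \left(\left(- \frac{24}{5}\right) \left(-2\right)\right)}} = \sqrt{-34104 + \sqrt{9 + 2 \cdot \frac{48}{5}}} = \sqrt{-34104 + \sqrt{9 + \frac{96}{5}}} = \sqrt{-34104 + \sqrt{\frac{141}{5}}} = \sqrt{-34104 + \frac{\sqrt{705}}{5}}$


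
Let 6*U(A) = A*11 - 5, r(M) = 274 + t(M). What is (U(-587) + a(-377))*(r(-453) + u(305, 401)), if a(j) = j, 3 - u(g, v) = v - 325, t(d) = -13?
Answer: -273352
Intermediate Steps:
u(g, v) = 328 - v (u(g, v) = 3 - (v - 325) = 3 - (-325 + v) = 3 + (325 - v) = 328 - v)
r(M) = 261 (r(M) = 274 - 13 = 261)
U(A) = -⅚ + 11*A/6 (U(A) = (A*11 - 5)/6 = (11*A - 5)/6 = (-5 + 11*A)/6 = -⅚ + 11*A/6)
(U(-587) + a(-377))*(r(-453) + u(305, 401)) = ((-⅚ + (11/6)*(-587)) - 377)*(261 + (328 - 1*401)) = ((-⅚ - 6457/6) - 377)*(261 + (328 - 401)) = (-1077 - 377)*(261 - 73) = -1454*188 = -273352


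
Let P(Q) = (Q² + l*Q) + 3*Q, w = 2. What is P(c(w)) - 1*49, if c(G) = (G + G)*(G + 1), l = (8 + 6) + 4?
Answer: 347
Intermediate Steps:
l = 18 (l = 14 + 4 = 18)
c(G) = 2*G*(1 + G) (c(G) = (2*G)*(1 + G) = 2*G*(1 + G))
P(Q) = Q² + 21*Q (P(Q) = (Q² + 18*Q) + 3*Q = Q² + 21*Q)
P(c(w)) - 1*49 = (2*2*(1 + 2))*(21 + 2*2*(1 + 2)) - 1*49 = (2*2*3)*(21 + 2*2*3) - 49 = 12*(21 + 12) - 49 = 12*33 - 49 = 396 - 49 = 347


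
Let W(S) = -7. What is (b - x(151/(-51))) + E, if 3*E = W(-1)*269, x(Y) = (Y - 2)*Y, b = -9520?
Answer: -26432284/2601 ≈ -10162.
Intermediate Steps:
x(Y) = Y*(-2 + Y) (x(Y) = (-2 + Y)*Y = Y*(-2 + Y))
E = -1883/3 (E = (-7*269)/3 = (⅓)*(-1883) = -1883/3 ≈ -627.67)
(b - x(151/(-51))) + E = (-9520 - 151/(-51)*(-2 + 151/(-51))) - 1883/3 = (-9520 - 151*(-1/51)*(-2 + 151*(-1/51))) - 1883/3 = (-9520 - (-151)*(-2 - 151/51)/51) - 1883/3 = (-9520 - (-151)*(-253)/(51*51)) - 1883/3 = (-9520 - 1*38203/2601) - 1883/3 = (-9520 - 38203/2601) - 1883/3 = -24799723/2601 - 1883/3 = -26432284/2601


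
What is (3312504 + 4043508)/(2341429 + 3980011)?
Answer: 1839003/1580360 ≈ 1.1637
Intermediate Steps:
(3312504 + 4043508)/(2341429 + 3980011) = 7356012/6321440 = 7356012*(1/6321440) = 1839003/1580360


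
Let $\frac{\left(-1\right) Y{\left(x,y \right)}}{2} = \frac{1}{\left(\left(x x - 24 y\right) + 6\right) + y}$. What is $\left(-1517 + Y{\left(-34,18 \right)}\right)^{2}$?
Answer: $\frac{321896234881}{139876} \approx 2.3013 \cdot 10^{6}$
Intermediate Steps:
$Y{\left(x,y \right)} = - \frac{2}{6 + x^{2} - 23 y}$ ($Y{\left(x,y \right)} = - \frac{2}{\left(\left(x x - 24 y\right) + 6\right) + y} = - \frac{2}{\left(\left(x^{2} - 24 y\right) + 6\right) + y} = - \frac{2}{\left(6 + x^{2} - 24 y\right) + y} = - \frac{2}{6 + x^{2} - 23 y}$)
$\left(-1517 + Y{\left(-34,18 \right)}\right)^{2} = \left(-1517 - \frac{2}{6 + \left(-34\right)^{2} - 414}\right)^{2} = \left(-1517 - \frac{2}{6 + 1156 - 414}\right)^{2} = \left(-1517 - \frac{2}{748}\right)^{2} = \left(-1517 - \frac{1}{374}\right)^{2} = \left(- \frac{567359}{374}\right)^{2} = \frac{321896234881}{139876}$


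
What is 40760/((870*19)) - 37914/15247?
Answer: -525070/25203291 ≈ -0.020833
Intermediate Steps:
40760/((870*19)) - 37914/15247 = 40760/16530 - 37914*1/15247 = 40760*(1/16530) - 37914/15247 = 4076/1653 - 37914/15247 = -525070/25203291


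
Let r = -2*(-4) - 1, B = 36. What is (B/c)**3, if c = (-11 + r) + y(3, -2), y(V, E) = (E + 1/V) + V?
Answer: -19683/8 ≈ -2460.4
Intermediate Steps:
r = 7 (r = 8 - 1 = 7)
y(V, E) = E + V + 1/V
c = -8/3 (c = (-11 + 7) + (-2 + 3 + 1/3) = -4 + (-2 + 3 + 1/3) = -4 + 4/3 = -8/3 ≈ -2.6667)
(B/c)**3 = (36/(-8/3))**3 = (36*(-3/8))**3 = (-27/2)**3 = -19683/8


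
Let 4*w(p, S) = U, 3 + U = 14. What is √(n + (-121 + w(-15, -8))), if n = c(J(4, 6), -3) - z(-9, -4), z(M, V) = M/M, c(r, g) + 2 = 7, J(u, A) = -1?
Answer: I*√457/2 ≈ 10.689*I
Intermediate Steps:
U = 11 (U = -3 + 14 = 11)
c(r, g) = 5 (c(r, g) = -2 + 7 = 5)
z(M, V) = 1
w(p, S) = 11/4 (w(p, S) = (¼)*11 = 11/4)
n = 4 (n = 5 - 1*1 = 5 - 1 = 4)
√(n + (-121 + w(-15, -8))) = √(4 + (-121 + 11/4)) = √(4 - 473/4) = √(-457/4) = I*√457/2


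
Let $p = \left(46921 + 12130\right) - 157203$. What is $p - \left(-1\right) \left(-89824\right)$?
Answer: $-187976$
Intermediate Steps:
$p = -98152$ ($p = 59051 - 157203 = -98152$)
$p - \left(-1\right) \left(-89824\right) = -98152 - \left(-1\right) \left(-89824\right) = -98152 - 89824 = -187976$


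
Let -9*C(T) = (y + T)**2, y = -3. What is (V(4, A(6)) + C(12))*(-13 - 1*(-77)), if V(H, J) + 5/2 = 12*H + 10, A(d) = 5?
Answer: 2976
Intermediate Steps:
C(T) = -(-3 + T)**2/9
V(H, J) = 15/2 + 12*H (V(H, J) = -5/2 + (12*H + 10) = -5/2 + (10 + 12*H) = 15/2 + 12*H)
(V(4, A(6)) + C(12))*(-13 - 1*(-77)) = ((15/2 + 12*4) - (-3 + 12)**2/9)*(-13 - 1*(-77)) = ((15/2 + 48) - 1/9*9**2)*(-13 + 77) = (111/2 - 1/9*81)*64 = (111/2 - 9)*64 = (93/2)*64 = 2976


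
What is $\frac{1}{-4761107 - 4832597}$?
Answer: $- \frac{1}{9593704} \approx -1.0424 \cdot 10^{-7}$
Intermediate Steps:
$\frac{1}{-4761107 - 4832597} = \frac{1}{-9593704} = - \frac{1}{9593704}$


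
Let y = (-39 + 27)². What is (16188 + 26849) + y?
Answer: 43181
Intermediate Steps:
y = 144 (y = (-12)² = 144)
(16188 + 26849) + y = (16188 + 26849) + 144 = 43037 + 144 = 43181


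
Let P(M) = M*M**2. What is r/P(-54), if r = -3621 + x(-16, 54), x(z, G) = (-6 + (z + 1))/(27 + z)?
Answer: 41/1782 ≈ 0.023008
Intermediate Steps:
x(z, G) = (-5 + z)/(27 + z) (x(z, G) = (-6 + (1 + z))/(27 + z) = (-5 + z)/(27 + z))
P(M) = M**3
r = -39852/11 (r = -3621 + (-5 - 16)/(27 - 16) = -3621 - 21/11 = -39852/11 ≈ -3622.9)
r/P(-54) = -39852/(11*((-54)**3)) = -39852/11/(-157464) = -39852/11*(-1/157464) = 41/1782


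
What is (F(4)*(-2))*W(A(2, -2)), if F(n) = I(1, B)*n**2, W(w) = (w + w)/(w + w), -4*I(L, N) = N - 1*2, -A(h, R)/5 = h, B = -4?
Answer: -48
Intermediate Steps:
A(h, R) = -5*h
I(L, N) = 1/2 - N/4 (I(L, N) = -(N - 1*2)/4 = -(N - 2)/4 = -(-2 + N)/4 = 1/2 - N/4)
W(w) = 1 (W(w) = (2*w)/((2*w)) = (2*w)*(1/(2*w)) = 1)
F(n) = 3*n**2/2 (F(n) = (1/2 - 1/4*(-4))*n**2 = (1/2 + 1)*n**2 = 3*n**2/2)
(F(4)*(-2))*W(A(2, -2)) = (((3/2)*4**2)*(-2))*1 = (((3/2)*16)*(-2))*1 = (24*(-2))*1 = -48*1 = -48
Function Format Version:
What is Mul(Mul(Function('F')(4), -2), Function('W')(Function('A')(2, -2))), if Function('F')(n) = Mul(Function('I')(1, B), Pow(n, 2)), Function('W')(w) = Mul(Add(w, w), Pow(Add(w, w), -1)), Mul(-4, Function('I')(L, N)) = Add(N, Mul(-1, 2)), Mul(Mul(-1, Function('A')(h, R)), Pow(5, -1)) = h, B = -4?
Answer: -48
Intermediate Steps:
Function('A')(h, R) = Mul(-5, h)
Function('I')(L, N) = Add(Rational(1, 2), Mul(Rational(-1, 4), N)) (Function('I')(L, N) = Mul(Rational(-1, 4), Add(N, Mul(-1, 2))) = Mul(Rational(-1, 4), Add(N, -2)) = Mul(Rational(-1, 4), Add(-2, N)) = Add(Rational(1, 2), Mul(Rational(-1, 4), N)))
Function('W')(w) = 1 (Function('W')(w) = Mul(Mul(2, w), Pow(Mul(2, w), -1)) = Mul(Mul(2, w), Mul(Rational(1, 2), Pow(w, -1))) = 1)
Function('F')(n) = Mul(Rational(3, 2), Pow(n, 2)) (Function('F')(n) = Mul(Add(Rational(1, 2), Mul(Rational(-1, 4), -4)), Pow(n, 2)) = Mul(Add(Rational(1, 2), 1), Pow(n, 2)) = Mul(Rational(3, 2), Pow(n, 2)))
Mul(Mul(Function('F')(4), -2), Function('W')(Function('A')(2, -2))) = Mul(Mul(Mul(Rational(3, 2), Pow(4, 2)), -2), 1) = Mul(Mul(Mul(Rational(3, 2), 16), -2), 1) = Mul(Mul(24, -2), 1) = Mul(-48, 1) = -48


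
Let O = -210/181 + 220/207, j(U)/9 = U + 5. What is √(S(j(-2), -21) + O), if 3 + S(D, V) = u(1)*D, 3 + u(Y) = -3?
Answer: I*√25751089915/12489 ≈ 12.849*I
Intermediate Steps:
j(U) = 45 + 9*U (j(U) = 9*(U + 5) = 9*(5 + U) = 45 + 9*U)
u(Y) = -6 (u(Y) = -3 - 3 = -6)
O = -3650/37467 (O = -210*1/181 + 220*(1/207) = -210/181 + 220/207 = -3650/37467 ≈ -0.097419)
S(D, V) = -3 - 6*D
√(S(j(-2), -21) + O) = √((-3 - 6*(45 + 9*(-2))) - 3650/37467) = √((-3 - 6*(45 - 18)) - 3650/37467) = √((-3 - 6*27) - 3650/37467) = √((-3 - 162) - 3650/37467) = √(-165 - 3650/37467) = √(-6185705/37467) = I*√25751089915/12489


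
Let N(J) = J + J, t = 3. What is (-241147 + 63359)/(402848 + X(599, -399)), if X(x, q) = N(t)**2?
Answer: -44447/100721 ≈ -0.44129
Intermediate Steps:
N(J) = 2*J
X(x, q) = 36 (X(x, q) = (2*3)**2 = 6**2 = 36)
(-241147 + 63359)/(402848 + X(599, -399)) = (-241147 + 63359)/(402848 + 36) = -177788/402884 = -177788*1/402884 = -44447/100721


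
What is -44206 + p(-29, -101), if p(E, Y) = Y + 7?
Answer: -44300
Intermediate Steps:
p(E, Y) = 7 + Y
-44206 + p(-29, -101) = -44206 + (7 - 101) = -44206 - 94 = -44300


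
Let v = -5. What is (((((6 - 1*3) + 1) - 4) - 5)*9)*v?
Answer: 225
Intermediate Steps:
(((((6 - 1*3) + 1) - 4) - 5)*9)*v = (((((6 - 1*3) + 1) - 4) - 5)*9)*(-5) = (((((6 - 3) + 1) - 4) - 5)*9)*(-5) = ((((3 + 1) - 4) - 5)*9)*(-5) = (((4 - 4) - 5)*9)*(-5) = ((0 - 5)*9)*(-5) = -5*9*(-5) = -45*(-5) = 225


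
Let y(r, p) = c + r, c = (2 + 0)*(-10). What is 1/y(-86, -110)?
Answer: -1/106 ≈ -0.0094340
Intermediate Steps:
c = -20 (c = 2*(-10) = -20)
y(r, p) = -20 + r
1/y(-86, -110) = 1/(-20 - 86) = 1/(-106) = -1/106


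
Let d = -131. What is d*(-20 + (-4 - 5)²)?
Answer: -7991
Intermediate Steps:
d*(-20 + (-4 - 5)²) = -131*(-20 + (-4 - 5)²) = -131*(-20 + (-9)²) = -131*(-20 + 81) = -131*61 = -7991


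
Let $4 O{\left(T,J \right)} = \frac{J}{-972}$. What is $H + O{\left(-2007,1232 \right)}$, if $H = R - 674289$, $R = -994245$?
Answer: $- \frac{405453839}{243} \approx -1.6685 \cdot 10^{6}$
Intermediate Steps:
$O{\left(T,J \right)} = - \frac{J}{3888}$ ($O{\left(T,J \right)} = \frac{J \frac{1}{-972}}{4} = \frac{J \left(- \frac{1}{972}\right)}{4} = \frac{\left(- \frac{1}{972}\right) J}{4} = - \frac{J}{3888}$)
$H = -1668534$ ($H = -994245 - 674289 = -1668534$)
$H + O{\left(-2007,1232 \right)} = -1668534 - \frac{77}{243} = - \frac{405453839}{243}$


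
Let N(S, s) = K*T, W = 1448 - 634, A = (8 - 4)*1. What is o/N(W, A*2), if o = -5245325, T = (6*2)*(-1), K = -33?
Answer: -5245325/396 ≈ -13246.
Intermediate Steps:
T = -12 (T = 12*(-1) = -12)
A = 4 (A = 4*1 = 4)
W = 814
N(S, s) = 396 (N(S, s) = -33*(-12) = 396)
o/N(W, A*2) = -5245325/396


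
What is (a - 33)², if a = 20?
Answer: 169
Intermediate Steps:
(a - 33)² = (20 - 33)² = (-13)² = 169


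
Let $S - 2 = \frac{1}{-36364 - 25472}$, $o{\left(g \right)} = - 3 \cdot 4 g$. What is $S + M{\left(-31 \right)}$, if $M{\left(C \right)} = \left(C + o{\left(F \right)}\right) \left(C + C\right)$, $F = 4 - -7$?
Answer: $\frac{625038287}{61836} \approx 10108.0$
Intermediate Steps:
$F = 11$ ($F = 4 + 7 = 11$)
$o{\left(g \right)} = - 12 g$
$M{\left(C \right)} = 2 C \left(-132 + C\right)$ ($M{\left(C \right)} = \left(C - 132\right) \left(C + C\right) = \left(C - 132\right) 2 C = \left(-132 + C\right) 2 C = 2 C \left(-132 + C\right)$)
$S = \frac{123671}{61836}$ ($S = 2 + \frac{1}{-36364 - 25472} = 2 + \frac{1}{-61836} = 2 - \frac{1}{61836} = \frac{123671}{61836} \approx 2.0$)
$S + M{\left(-31 \right)} = \frac{123671}{61836} + 2 \left(-31\right) \left(-132 - 31\right) = \frac{123671}{61836} + 2 \left(-31\right) \left(-163\right) = \frac{123671}{61836} + 10106 = \frac{625038287}{61836}$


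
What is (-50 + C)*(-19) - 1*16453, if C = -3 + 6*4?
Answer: -15902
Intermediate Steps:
C = 21 (C = -3 + 24 = 21)
(-50 + C)*(-19) - 1*16453 = (-50 + 21)*(-19) - 1*16453 = -29*(-19) - 16453 = 551 - 16453 = -15902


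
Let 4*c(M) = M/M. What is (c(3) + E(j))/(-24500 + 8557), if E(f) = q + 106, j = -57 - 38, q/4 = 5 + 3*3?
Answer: -649/63772 ≈ -0.010177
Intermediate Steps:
q = 56 (q = 4*(5 + 3*3) = 4*(5 + 9) = 4*14 = 56)
j = -95
c(M) = ¼ (c(M) = (M/M)/4 = (¼)*1 = ¼)
E(f) = 162 (E(f) = 56 + 106 = 162)
(c(3) + E(j))/(-24500 + 8557) = (¼ + 162)/(-24500 + 8557) = (649/4)/(-15943) = (649/4)*(-1/15943) = -649/63772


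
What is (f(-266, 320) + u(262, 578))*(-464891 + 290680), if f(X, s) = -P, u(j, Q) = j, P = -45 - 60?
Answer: -63935437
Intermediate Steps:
P = -105
f(X, s) = 105 (f(X, s) = -1*(-105) = 105)
(f(-266, 320) + u(262, 578))*(-464891 + 290680) = (105 + 262)*(-464891 + 290680) = 367*(-174211) = -63935437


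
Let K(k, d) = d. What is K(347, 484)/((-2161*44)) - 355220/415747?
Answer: -772203637/898429267 ≈ -0.85950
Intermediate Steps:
K(347, 484)/((-2161*44)) - 355220/415747 = 484/((-2161*44)) - 355220/415747 = 484/(-95084) - 355220*1/415747 = 484*(-1/95084) - 355220/415747 = -11/2161 - 355220/415747 = -772203637/898429267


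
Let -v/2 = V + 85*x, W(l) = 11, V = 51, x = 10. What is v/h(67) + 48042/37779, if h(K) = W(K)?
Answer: -22516432/138523 ≈ -162.55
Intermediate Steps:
h(K) = 11
v = -1802 (v = -2*(51 + 85*10) = -2*(51 + 850) = -2*901 = -1802)
v/h(67) + 48042/37779 = -1802/11 + 48042/37779 = -1802*1/11 + 48042*(1/37779) = -1802/11 + 16014/12593 = -22516432/138523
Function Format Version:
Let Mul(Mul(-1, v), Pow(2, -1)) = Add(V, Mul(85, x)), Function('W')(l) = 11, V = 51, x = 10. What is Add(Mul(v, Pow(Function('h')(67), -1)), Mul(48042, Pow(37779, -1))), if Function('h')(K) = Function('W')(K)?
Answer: Rational(-22516432, 138523) ≈ -162.55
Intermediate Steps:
Function('h')(K) = 11
v = -1802 (v = Mul(-2, Add(51, Mul(85, 10))) = Mul(-2, Add(51, 850)) = Mul(-2, 901) = -1802)
Add(Mul(v, Pow(Function('h')(67), -1)), Mul(48042, Pow(37779, -1))) = Add(Mul(-1802, Pow(11, -1)), Mul(48042, Pow(37779, -1))) = Add(Mul(-1802, Rational(1, 11)), Mul(48042, Rational(1, 37779))) = Add(Rational(-1802, 11), Rational(16014, 12593)) = Rational(-22516432, 138523)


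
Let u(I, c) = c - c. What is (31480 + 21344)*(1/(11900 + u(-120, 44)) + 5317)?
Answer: 835574007006/2975 ≈ 2.8087e+8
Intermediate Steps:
u(I, c) = 0
(31480 + 21344)*(1/(11900 + u(-120, 44)) + 5317) = (31480 + 21344)*(1/(11900 + 0) + 5317) = 52824*(1/11900 + 5317) = 52824*(63272301/11900) = 835574007006/2975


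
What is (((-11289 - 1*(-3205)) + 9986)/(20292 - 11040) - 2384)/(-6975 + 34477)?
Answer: -3675811/42408084 ≈ -0.086677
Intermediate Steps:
(((-11289 - 1*(-3205)) + 9986)/(20292 - 11040) - 2384)/(-6975 + 34477) = (((-11289 + 3205) + 9986)/9252 - 2384)/27502 = ((-8084 + 9986)*(1/9252) - 2384)*(1/27502) = (1902*(1/9252) - 2384)*(1/27502) = (317/1542 - 2384)*(1/27502) = -3675811/1542*1/27502 = -3675811/42408084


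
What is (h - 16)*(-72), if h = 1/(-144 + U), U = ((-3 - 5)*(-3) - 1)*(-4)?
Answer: 67986/59 ≈ 1152.3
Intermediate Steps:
U = -92 (U = (-8*(-3) - 1)*(-4) = (24 - 1)*(-4) = 23*(-4) = -92)
h = -1/236 (h = 1/(-144 - 92) = 1/(-236) = -1/236 ≈ -0.0042373)
(h - 16)*(-72) = (-1/236 - 16)*(-72) = -3777/236*(-72) = 67986/59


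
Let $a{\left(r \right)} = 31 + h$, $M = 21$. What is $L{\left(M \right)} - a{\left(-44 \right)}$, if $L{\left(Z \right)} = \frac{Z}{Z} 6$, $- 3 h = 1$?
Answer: $- \frac{74}{3} \approx -24.667$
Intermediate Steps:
$h = - \frac{1}{3}$ ($h = \left(- \frac{1}{3}\right) 1 = - \frac{1}{3} \approx -0.33333$)
$L{\left(Z \right)} = 6$ ($L{\left(Z \right)} = 1 \cdot 6 = 6$)
$a{\left(r \right)} = \frac{92}{3}$ ($a{\left(r \right)} = 31 - \frac{1}{3} = \frac{92}{3}$)
$L{\left(M \right)} - a{\left(-44 \right)} = 6 - \frac{92}{3} = - \frac{74}{3}$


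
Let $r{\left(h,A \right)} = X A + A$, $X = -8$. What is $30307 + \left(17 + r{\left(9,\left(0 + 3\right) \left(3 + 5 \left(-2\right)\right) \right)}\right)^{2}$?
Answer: $57203$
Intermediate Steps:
$r{\left(h,A \right)} = - 7 A$ ($r{\left(h,A \right)} = - 8 A + A = - 7 A$)
$30307 + \left(17 + r{\left(9,\left(0 + 3\right) \left(3 + 5 \left(-2\right)\right) \right)}\right)^{2} = 30307 + \left(17 - 7 \left(0 + 3\right) \left(3 + 5 \left(-2\right)\right)\right)^{2} = 30307 + \left(17 - 7 \cdot 3 \left(3 - 10\right)\right)^{2} = 30307 + \left(17 - 7 \cdot 3 \left(-7\right)\right)^{2} = 30307 + \left(17 - -147\right)^{2} = 30307 + \left(17 + 147\right)^{2} = 30307 + 164^{2} = 30307 + 26896 = 57203$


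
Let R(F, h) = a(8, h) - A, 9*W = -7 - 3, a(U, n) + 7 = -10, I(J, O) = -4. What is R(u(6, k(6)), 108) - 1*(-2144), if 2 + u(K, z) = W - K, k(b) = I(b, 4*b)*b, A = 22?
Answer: 2105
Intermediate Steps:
a(U, n) = -17 (a(U, n) = -7 - 10 = -17)
k(b) = -4*b
W = -10/9 (W = (-7 - 3)/9 = (⅑)*(-10) = -10/9 ≈ -1.1111)
u(K, z) = -28/9 - K (u(K, z) = -2 + (-10/9 - K) = -28/9 - K)
R(F, h) = -39 (R(F, h) = -17 - 1*22 = -17 - 22 = -39)
R(u(6, k(6)), 108) - 1*(-2144) = -39 - 1*(-2144) = -39 + 2144 = 2105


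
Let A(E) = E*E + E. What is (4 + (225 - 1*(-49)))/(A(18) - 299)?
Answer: 278/43 ≈ 6.4651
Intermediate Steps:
A(E) = E + E**2 (A(E) = E**2 + E = E + E**2)
(4 + (225 - 1*(-49)))/(A(18) - 299) = (4 + (225 - 1*(-49)))/(18*(1 + 18) - 299) = (4 + (225 + 49))/(18*19 - 299) = (4 + 274)/(342 - 299) = 278/43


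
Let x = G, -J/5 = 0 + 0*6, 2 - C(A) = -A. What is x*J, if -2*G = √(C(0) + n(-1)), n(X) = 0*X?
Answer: 0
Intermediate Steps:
n(X) = 0
C(A) = 2 + A (C(A) = 2 - (-1)*A = 2 + A)
J = 0 (J = -5*(0 + 0*6) = -5*(0 + 0) = -5*0 = 0)
G = -√2/2 (G = -√((2 + 0) + 0)/2 = -√(2 + 0)/2 = -√2/2 ≈ -0.70711)
x = -√2/2 ≈ -0.70711
x*J = -√2/2*0 = 0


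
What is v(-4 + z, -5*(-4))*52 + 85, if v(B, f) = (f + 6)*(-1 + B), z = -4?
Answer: -12083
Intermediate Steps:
v(B, f) = (-1 + B)*(6 + f) (v(B, f) = (6 + f)*(-1 + B) = (-1 + B)*(6 + f))
v(-4 + z, -5*(-4))*52 + 85 = (-6 - (-5)*(-4) + 6*(-4 - 4) + (-4 - 4)*(-5*(-4)))*52 + 85 = (-6 - 1*20 + 6*(-8) - 8*20)*52 + 85 = (-6 - 20 - 48 - 160)*52 + 85 = -234*52 + 85 = -12168 + 85 = -12083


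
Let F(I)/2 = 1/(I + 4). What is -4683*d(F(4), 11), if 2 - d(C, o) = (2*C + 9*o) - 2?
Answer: 894453/2 ≈ 4.4723e+5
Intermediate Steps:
F(I) = 2/(4 + I) (F(I) = 2/(I + 4) = 2/(4 + I))
d(C, o) = 4 - 9*o - 2*C (d(C, o) = 2 - ((2*C + 9*o) - 2) = 2 - (-2 + 2*C + 9*o) = 2 + (2 - 9*o - 2*C) = 4 - 9*o - 2*C)
-4683*d(F(4), 11) = -4683*(4 - 9*11 - 4/(4 + 4)) = -4683*(4 - 99 - 4/8) = -4683*(4 - 99 - 2*¼) = -4683*(4 - 99 - ½) = -4683*(-191/2) = 894453/2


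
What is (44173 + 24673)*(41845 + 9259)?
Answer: 3518305984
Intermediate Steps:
(44173 + 24673)*(41845 + 9259) = 68846*51104 = 3518305984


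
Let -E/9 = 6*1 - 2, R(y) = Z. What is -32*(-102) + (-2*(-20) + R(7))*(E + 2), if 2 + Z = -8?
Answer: 2244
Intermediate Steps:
Z = -10 (Z = -2 - 8 = -10)
R(y) = -10
E = -36 (E = -9*(6*1 - 2) = -9*(6 - 2) = -9*4 = -36)
-32*(-102) + (-2*(-20) + R(7))*(E + 2) = -32*(-102) + (-2*(-20) - 10)*(-36 + 2) = 3264 + (40 - 10)*(-34) = 3264 + 30*(-34) = 3264 - 1020 = 2244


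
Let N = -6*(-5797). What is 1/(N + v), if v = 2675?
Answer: 1/37457 ≈ 2.6697e-5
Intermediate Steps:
N = 34782
1/(N + v) = 1/(34782 + 2675) = 1/37457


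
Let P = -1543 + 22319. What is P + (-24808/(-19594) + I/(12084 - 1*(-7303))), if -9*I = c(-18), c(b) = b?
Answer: 3946318400606/189934439 ≈ 20777.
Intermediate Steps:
I = 2 (I = -1/9*(-18) = 2)
P = 20776
P + (-24808/(-19594) + I/(12084 - 1*(-7303))) = 20776 + (-24808/(-19594) + 2/(12084 - 1*(-7303))) = 20776 + (-24808*(-1/19594) + 2/(12084 + 7303)) = 20776 + (12404/9797 + 2/19387) = 20776 + 240495942/189934439 = 3946318400606/189934439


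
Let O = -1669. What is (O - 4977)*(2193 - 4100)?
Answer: 12673922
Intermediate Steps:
(O - 4977)*(2193 - 4100) = (-1669 - 4977)*(2193 - 4100) = -6646*(-1907) = 12673922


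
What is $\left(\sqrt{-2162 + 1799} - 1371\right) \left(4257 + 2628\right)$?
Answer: $-9439335 + 75735 i \sqrt{3} \approx -9.4393 \cdot 10^{6} + 1.3118 \cdot 10^{5} i$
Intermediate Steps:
$\left(\sqrt{-2162 + 1799} - 1371\right) \left(4257 + 2628\right) = \left(\sqrt{-363} - 1371\right) 6885 = \left(11 i \sqrt{3} - 1371\right) 6885 = \left(-1371 + 11 i \sqrt{3}\right) 6885 = -9439335 + 75735 i \sqrt{3}$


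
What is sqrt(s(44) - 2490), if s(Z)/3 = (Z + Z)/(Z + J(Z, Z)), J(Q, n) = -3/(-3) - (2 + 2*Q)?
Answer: I*sqrt(561570)/15 ≈ 49.959*I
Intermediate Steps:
J(Q, n) = -1 - 2*Q (J(Q, n) = -3*(-1/3) - 2*(1 + Q) = 1 + (-2 - 2*Q) = -1 - 2*Q)
s(Z) = 6*Z/(-1 - Z) (s(Z) = 3*((Z + Z)/(Z + (-1 - 2*Z))) = 3*((2*Z)/(-1 - Z)) = 3*(2*Z/(-1 - Z)) = 6*Z/(-1 - Z))
sqrt(s(44) - 2490) = sqrt(6*44/(-1 - 1*44) - 2490) = sqrt(6*44/(-1 - 44) - 2490) = sqrt(6*44/(-45) - 2490) = sqrt(6*44*(-1/45) - 2490) = sqrt(-88/15 - 2490) = sqrt(-37438/15) = I*sqrt(561570)/15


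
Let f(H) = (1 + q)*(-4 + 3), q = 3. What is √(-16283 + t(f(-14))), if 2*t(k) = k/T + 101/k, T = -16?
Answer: I*√65182/2 ≈ 127.65*I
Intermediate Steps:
f(H) = -4 (f(H) = (1 + 3)*(-4 + 3) = 4*(-1) = -4)
t(k) = -k/32 + 101/(2*k) (t(k) = (k/(-16) + 101/k)/2 = (k*(-1/16) + 101/k)/2 = (-k/16 + 101/k)/2 = (101/k - k/16)/2 = -k/32 + 101/(2*k))
√(-16283 + t(f(-14))) = √(-16283 + (1/32)*(1616 - 1*(-4)²)/(-4)) = √(-16283 + (1/32)*(-¼)*(1616 - 1*16)) = √(-16283 + (1/32)*(-¼)*(1616 - 16)) = √(-16283 + (1/32)*(-¼)*1600) = √(-16283 - 25/2) = √(-32591/2) = I*√65182/2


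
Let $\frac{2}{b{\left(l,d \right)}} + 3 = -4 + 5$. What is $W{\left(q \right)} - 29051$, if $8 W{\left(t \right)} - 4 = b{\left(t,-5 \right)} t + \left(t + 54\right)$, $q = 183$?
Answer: $- \frac{116175}{4} \approx -29044.0$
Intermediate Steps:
$b{\left(l,d \right)} = -1$ ($b{\left(l,d \right)} = \frac{2}{-3 + \left(-4 + 5\right)} = \frac{2}{-3 + 1} = \frac{2}{-2} = 2 \left(- \frac{1}{2}\right) = -1$)
$W{\left(t \right)} = \frac{29}{4}$ ($W{\left(t \right)} = \frac{1}{2} + \frac{- t + \left(t + 54\right)}{8} = \frac{1}{2} + \frac{- t + \left(54 + t\right)}{8} = \frac{1}{2} + \frac{1}{8} \cdot 54 = \frac{1}{2} + \frac{27}{4} = \frac{29}{4}$)
$W{\left(q \right)} - 29051 = \frac{29}{4} - 29051 = - \frac{116175}{4}$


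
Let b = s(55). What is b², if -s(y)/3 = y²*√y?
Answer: 4529559375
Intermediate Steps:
s(y) = -3*y^(5/2) (s(y) = -3*y²*√y = -3*y^(5/2))
b = -9075*√55 ≈ -67302.
b² = (-9075*√55)² = 4529559375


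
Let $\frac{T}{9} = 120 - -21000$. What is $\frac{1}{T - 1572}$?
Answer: $\frac{1}{188508} \approx 5.3048 \cdot 10^{-6}$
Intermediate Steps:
$T = 190080$ ($T = 9 \left(120 - -21000\right) = 9 \left(120 + 21000\right) = 9 \cdot 21120 = 190080$)
$\frac{1}{T - 1572} = \frac{1}{190080 - 1572} = \frac{1}{188508}$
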